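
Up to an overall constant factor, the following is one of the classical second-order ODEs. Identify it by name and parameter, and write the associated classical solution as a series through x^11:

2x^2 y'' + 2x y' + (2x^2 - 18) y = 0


All three coefficients share the factor 2; dividing through by 2 gives  x^2 y'' + x y' + (x^2 - 9) y = 0.
This matches the Bessel equation x^2 y'' + x y' + (x^2 - nu^2) y = 0 with nu^2 = 9, so nu = 3; the solution bounded at x = 0 is J_3(x).
Frobenius at x = 0: indicial roots ±nu; for r = nu the recurrence k(k + 2nu) c_k = -c_{k-2} gives the standard series J_nu(x) = sum_{k>=0} (-1)^k / (k! (k+nu)!) (x/2)^(2k+nu). Evaluate the first 5 terms:
  k = 0: (-1)^0 / (0! * 3! * 2^3) x^3 = 1/(1*6*8) x^3 = (1/48) x^3
  k = 1: (-1)^1 / (1! * 4! * 2^5) x^5 = -1/(1*24*32) x^5 = (-1/768) x^5
  k = 2: (-1)^2 / (2! * 5! * 2^7) x^7 = 1/(2*120*128) x^7 = (1/30720) x^7
  k = 3: (-1)^3 / (3! * 6! * 2^9) x^9 = -1/(6*720*512) x^9 = (-1/2211840) x^9
  k = 4: (-1)^4 / (4! * 7! * 2^11) x^11 = 1/(24*5040*2048) x^11 = (1/247726080) x^11
Hence J_3(x) = x^11/247726080 - x^9/2211840 + x^7/30720 - x^5/768 + x^3/48 + ....

J_3(x); series = x^11/247726080 - x^9/2211840 + x^7/30720 - x^5/768 + x^3/48


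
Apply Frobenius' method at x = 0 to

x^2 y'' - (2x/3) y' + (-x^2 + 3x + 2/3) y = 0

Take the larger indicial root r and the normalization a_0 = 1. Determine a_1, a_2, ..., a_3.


Write in Frobenius form y'' + (p(x)/x) y' + (q(x)/x^2) y = 0:
  p(x) = -2/3,  q(x) = -x^2 + 3x + 2/3.
Indicial equation: r(r-1) + (-2/3) r + (2/3) = 0 -> roots r_1 = 1, r_2 = 2/3.
Take r = r_1 = 1. Let y(x) = x^r sum_{n>=0} a_n x^n with a_0 = 1.
Substitute y = x^r sum a_n x^n and match x^{r+n}. The recurrence is
  D(n) a_n + 3 a_{n-1} - 1 a_{n-2} = 0,  where D(n) = (r+n)(r+n-1) + (-2/3)(r+n) + (2/3).
  a_n = [-3 a_{n-1} + 1 a_{n-2}] / D(n).
Since the indicial polynomial factors as (r - r_1)(r - r_2), D(n) = (r_1 + n - r_1)(r_1 + n - r_2) = n(n + 1/3).
Evaluating step by step (a_0 = 1):
  n = 1: D(1) = 1(1 + 1/3) = 4/3; numerator = -3(1) = -3; a_1 = (-3)/(4/3) = -9/4
  n = 2: D(2) = 2(2 + 1/3) = 14/3; numerator = -3(-9/4) + 1(1) = 31/4; a_2 = (31/4)/(14/3) = 93/56
  n = 3: D(3) = 3(3 + 1/3) = 10; numerator = -3(93/56) + 1(-9/4) = -405/56; a_3 = (-405/56)/(10) = -81/112

r = 1; a_0 = 1; a_1 = -9/4; a_2 = 93/56; a_3 = -81/112


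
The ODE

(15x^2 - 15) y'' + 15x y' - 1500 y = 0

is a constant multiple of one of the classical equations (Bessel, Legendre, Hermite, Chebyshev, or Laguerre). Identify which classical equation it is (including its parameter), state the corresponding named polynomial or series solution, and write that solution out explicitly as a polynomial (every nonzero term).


All three coefficients share the factor -15; dividing through by -15 gives  (1 - x^2) y'' - x y' + 100 y = 0.
This matches the Chebyshev equation (1 - x^2) y'' - x y' + n^2 y = 0 (note the -x y' term, not -2x y') with n^2 = 100, so n = 10; the polynomial solution is T_10(x).
With y = sum_k a_k x^k, matching x^k gives (k+2)(k+1) a_{k+2} = (k^2 - n^2) a_k = (k - 10)(k + 10) a_k. The right side vanishes at k = 10, so the series with the parity of 10 terminates at degree 10.
Standard normalization: leading coefficient of T_n is 2^(n-1), so a_10 = 2^9 = 512. Work downward with a_k = (k+1)(k+2) a_{k+2} / ((k - 10)(k + 10)):
  a_8 = (9)(10)(512) / ((8 - 10)(8 + 10)) = 46080/(-36) = -1280
  a_6 = (7)(8)(-1280) / ((6 - 10)(6 + 10)) = -71680/(-64) = 1120
  a_4 = (5)(6)(1120) / ((4 - 10)(4 + 10)) = 33600/(-84) = -400
  a_2 = (3)(4)(-400) / ((2 - 10)(2 + 10)) = -4800/(-96) = 50
  a_0 = (1)(2)(50) / ((0 - 10)(0 + 10)) = 100/(-100) = -1
Hence T_10(x) = 512 x^10 - 1280 x^8 + 1120 x^6 - 400 x^4 + 50 x^2 - 1.

T_10(x); series = 512 x^10 - 1280 x^8 + 1120 x^6 - 400 x^4 + 50 x^2 - 1


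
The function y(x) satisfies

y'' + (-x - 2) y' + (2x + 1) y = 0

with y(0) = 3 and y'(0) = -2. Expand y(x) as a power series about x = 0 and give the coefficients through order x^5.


Ansatz: y(x) = sum_{n>=0} a_n x^n, so y'(x) = sum_{n>=1} n a_n x^(n-1) and y''(x) = sum_{n>=2} n(n-1) a_n x^(n-2).
Substitute into P(x) y'' + Q(x) y' + R(x) y = 0 with P(x) = 1, Q(x) = -x - 2, R(x) = 2x + 1, and match powers of x.
Initial conditions: a_0 = 3, a_1 = -2.
Setting the coefficient of each power of x to zero and solving order by order (substituting the coefficients already found):
  x^0: 2 a_2 - 2 a_1 + a_0 = 0  ->  2 a_2 = 2 a_1 - a_0 = -7  ->  a_2 = -7/2
  x^1: 6 a_3 - 4 a_2 + 2 a_0 = 0  ->  6 a_3 = 4 a_2 - 2 a_0 = -20  ->  a_3 = -10/3
  x^2: 12 a_4 - 6 a_3 - a_2 + 2 a_1 = 0  ->  12 a_4 = 6 a_3 + a_2 - 2 a_1 = -39/2  ->  a_4 = -13/8
  x^3: 20 a_5 - 8 a_4 - 2 a_3 + 2 a_2 = 0  ->  20 a_5 = 8 a_4 + 2 a_3 - 2 a_2 = -38/3  ->  a_5 = -19/30
Truncated series: y(x) = 3 - 2 x - (7/2) x^2 - (10/3) x^3 - (13/8) x^4 - (19/30) x^5 + O(x^6).

a_0 = 3; a_1 = -2; a_2 = -7/2; a_3 = -10/3; a_4 = -13/8; a_5 = -19/30


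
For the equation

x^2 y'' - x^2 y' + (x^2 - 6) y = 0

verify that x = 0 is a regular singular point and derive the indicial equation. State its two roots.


Divide by x^2 to reach normal form y'' + P_1(x) y' + P_2(x) y = 0 with P_1(x) = -1 and P_2(x) = 1 - 6/x^2.
x = 0 is a singular point because the y-coefficient 1 - 6/x^2 has a pole at x = 0.
It is a regular singular point because x P_1(x) = p(x) = -x and x^2 P_2(x) = q(x) = x^2 - 6 are polynomials, hence analytic at x = 0.
p(0) = 0,  q(0) = -6.
Indicial equation: r(r-1) + p(0) r + q(0) = 0, i.e. r^2 + (p(0) - 1) r + q(0) = 0, i.e. r^2 - 1 r - 6 = 0.
Discriminant: (-1)^2 - 4(-6) = 25, so r = (1 ± 5)/2.
Solving: r_1 = 3, r_2 = -2.

indicial: r^2 - 1 r - 6 = 0; roots r_1 = 3, r_2 = -2


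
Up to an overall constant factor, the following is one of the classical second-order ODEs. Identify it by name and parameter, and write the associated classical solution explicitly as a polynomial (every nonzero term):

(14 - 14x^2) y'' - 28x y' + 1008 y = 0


All three coefficients share the factor 14; dividing through by 14 gives  (1 - x^2) y'' - 2x y' + 72 y = 0.
This matches the Legendre equation (1 - x^2) y'' - 2x y' + n(n+1) y = 0 (note the -2x y' term) with n(n+1) = 72, so n = 8; the polynomial solution is P_8(x).
With y = sum_k a_k x^k, matching x^k gives (k+2)(k+1) a_{k+2} = [k(k+1) - n(n+1)] a_k = (k - 8)(k + 9) a_k. The right side vanishes at k = 8, so the series with the parity of 8 terminates at degree 8.
Standard normalization (P_n(1) = 1): leading coefficient (2n)!/(2^n (n!)^2) = 20922789888000/(256*1625702400) = 6435/128, so a_8 = 6435/128. Work downward with a_k = (k+1)(k+2) a_{k+2} / ((k - 8)(k + 9)):
  a_6 = (7)(8)(6435/128) / ((6 - 8)(6 + 9)) = (45045/16)/(-30) = -3003/32
  a_4 = (5)(6)(-3003/32) / ((4 - 8)(4 + 9)) = (-45045/16)/(-52) = 3465/64
  a_2 = (3)(4)(3465/64) / ((2 - 8)(2 + 9)) = (10395/16)/(-66) = -315/32
  a_0 = (1)(2)(-315/32) / ((0 - 8)(0 + 9)) = (-315/16)/(-72) = 35/128
Hence P_8(x) = 6435 x^8/128 - 3003 x^6/32 + 3465 x^4/64 - 315 x^2/32 + 35/128.

P_8(x); series = 6435 x^8/128 - 3003 x^6/32 + 3465 x^4/64 - 315 x^2/32 + 35/128


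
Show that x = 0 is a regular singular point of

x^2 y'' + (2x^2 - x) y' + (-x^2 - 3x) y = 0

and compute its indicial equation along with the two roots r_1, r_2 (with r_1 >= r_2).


Divide by x^2 to reach normal form y'' + P_1(x) y' + P_2(x) y = 0 with P_1(x) = 2 - 1/x and P_2(x) = -1 - 3/x.
x = 0 is a singular point because the y'-coefficient 2 - 1/x has a pole at x = 0 and the y-coefficient -1 - 3/x has a pole at x = 0.
It is a regular singular point because x P_1(x) = p(x) = 2x - 1 and x^2 P_2(x) = q(x) = -x^2 - 3x are polynomials, hence analytic at x = 0.
p(0) = -1,  q(0) = 0.
Indicial equation: r(r-1) + p(0) r + q(0) = 0, i.e. r^2 + (p(0) - 1) r + q(0) = 0, i.e. r^2 - 2 r = 0.
Discriminant: (-2)^2 - 4(0) = 4, so r = (2 ± 2)/2.
Solving: r_1 = 2, r_2 = 0.

indicial: r^2 - 2 r = 0; roots r_1 = 2, r_2 = 0


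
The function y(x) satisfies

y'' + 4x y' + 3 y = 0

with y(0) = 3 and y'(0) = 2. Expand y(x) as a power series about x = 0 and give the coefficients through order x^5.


Ansatz: y(x) = sum_{n>=0} a_n x^n, so y'(x) = sum_{n>=1} n a_n x^(n-1) and y''(x) = sum_{n>=2} n(n-1) a_n x^(n-2).
Substitute into P(x) y'' + Q(x) y' + R(x) y = 0 with P(x) = 1, Q(x) = 4x, R(x) = 3, and match powers of x.
Initial conditions: a_0 = 3, a_1 = 2.
Setting the coefficient of each power of x to zero and solving order by order (substituting the coefficients already found):
  x^0: 2 a_2 + 3 a_0 = 0  ->  2 a_2 = -3 a_0 = -9  ->  a_2 = -9/2
  x^1: 6 a_3 + 7 a_1 = 0  ->  6 a_3 = -7 a_1 = -14  ->  a_3 = -7/3
  x^2: 12 a_4 + 11 a_2 = 0  ->  12 a_4 = -11 a_2 = 99/2  ->  a_4 = 33/8
  x^3: 20 a_5 + 15 a_3 = 0  ->  20 a_5 = -15 a_3 = 35  ->  a_5 = 7/4
Truncated series: y(x) = 3 + 2 x - (9/2) x^2 - (7/3) x^3 + (33/8) x^4 + (7/4) x^5 + O(x^6).

a_0 = 3; a_1 = 2; a_2 = -9/2; a_3 = -7/3; a_4 = 33/8; a_5 = 7/4


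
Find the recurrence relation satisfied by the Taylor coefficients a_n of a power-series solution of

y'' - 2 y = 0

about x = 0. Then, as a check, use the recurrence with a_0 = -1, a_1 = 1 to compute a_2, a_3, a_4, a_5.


Substitute y = sum_n a_n x^n into y'' + (const) y = 0.
y''(x) = sum_{n>=0} (n+2)(n+1) a_{n+2} x^n.
The ODE becomes sum_n [(n+2)(n+1) a_{n+2} - 2 a_n] x^n = 0.
Setting each coefficient to zero gives the recurrence:
  (n+2)(n+1) a_{n+2} - 2 a_n = 0,
  a_{n+2} = 2 / ((n+1)(n+2)) a_n.

Check with a_0 = -1, a_1 = 1 (apply the recurrence for n = 0, 1, 2, 3): a_0 = -1, a_1 = 1, a_2 = -1, a_3 = 1/3, a_4 = -1/6, a_5 = 1/30.

a_{n+2} = 2/((n+1)(n+2)) * a_n; check: a_0 = -1, a_1 = 1, a_2 = -1, a_3 = 1/3, a_4 = -1/6, a_5 = 1/30


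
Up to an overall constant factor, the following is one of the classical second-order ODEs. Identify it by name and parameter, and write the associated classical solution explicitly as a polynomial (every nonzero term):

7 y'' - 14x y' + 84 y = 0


All three coefficients share the factor 7; dividing through by 7 gives  y'' - 2x y' + 12 y = 0.
This matches the Hermite equation y'' - 2x y' + 2n y = 0 with 2n = 12, so n = 6; the polynomial solution is H_6(x).
With y = sum_k a_k x^k, matching x^k gives (k+2)(k+1) a_{k+2} = 2(k - n) a_k = 2(k - 6) a_k. The right side vanishes at k = 6, so the series with the parity of 6 terminates at degree 6.
Standard normalization: leading coefficient of H_n is 2^n, so a_6 = 2^6 = 64. Work downward with a_k = (k+1)(k+2) a_{k+2} / (2(k - n)):
  a_4 = (5)(6)(64) / (2(4 - 6)) = 1920/(-4) = -480
  a_2 = (3)(4)(-480) / (2(2 - 6)) = -5760/(-8) = 720
  a_0 = (1)(2)(720) / (2(0 - 6)) = 1440/(-12) = -120
Hence H_6(x) = 64 x^6 - 480 x^4 + 720 x^2 - 120.

H_6(x); series = 64 x^6 - 480 x^4 + 720 x^2 - 120


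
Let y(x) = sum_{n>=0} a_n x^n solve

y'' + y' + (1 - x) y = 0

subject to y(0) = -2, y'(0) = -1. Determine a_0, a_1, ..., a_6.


Ansatz: y(x) = sum_{n>=0} a_n x^n, so y'(x) = sum_{n>=1} n a_n x^(n-1) and y''(x) = sum_{n>=2} n(n-1) a_n x^(n-2).
Substitute into P(x) y'' + Q(x) y' + R(x) y = 0 with P(x) = 1, Q(x) = 1, R(x) = 1 - x, and match powers of x.
Initial conditions: a_0 = -2, a_1 = -1.
Setting the coefficient of each power of x to zero and solving order by order (substituting the coefficients already found):
  x^0: 2 a_2 + a_1 + a_0 = 0  ->  2 a_2 = -a_1 - a_0 = 3  ->  a_2 = 3/2
  x^1: 6 a_3 + 2 a_2 + a_1 - a_0 = 0  ->  6 a_3 = -2 a_2 - a_1 + a_0 = -4  ->  a_3 = -2/3
  x^2: 12 a_4 + 3 a_3 + a_2 - a_1 = 0  ->  12 a_4 = -3 a_3 - a_2 + a_1 = -1/2  ->  a_4 = -1/24
  x^3: 20 a_5 + 4 a_4 + a_3 - a_2 = 0  ->  20 a_5 = -4 a_4 - a_3 + a_2 = 7/3  ->  a_5 = 7/60
  x^4: 30 a_6 + 5 a_5 + a_4 - a_3 = 0  ->  30 a_6 = -5 a_5 - a_4 + a_3 = -29/24  ->  a_6 = -29/720
Truncated series: y(x) = -2 - x + (3/2) x^2 - (2/3) x^3 - (1/24) x^4 + (7/60) x^5 - (29/720) x^6 + O(x^7).

a_0 = -2; a_1 = -1; a_2 = 3/2; a_3 = -2/3; a_4 = -1/24; a_5 = 7/60; a_6 = -29/720


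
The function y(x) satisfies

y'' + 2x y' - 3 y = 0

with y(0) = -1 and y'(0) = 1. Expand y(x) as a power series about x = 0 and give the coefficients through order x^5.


Ansatz: y(x) = sum_{n>=0} a_n x^n, so y'(x) = sum_{n>=1} n a_n x^(n-1) and y''(x) = sum_{n>=2} n(n-1) a_n x^(n-2).
Substitute into P(x) y'' + Q(x) y' + R(x) y = 0 with P(x) = 1, Q(x) = 2x, R(x) = -3, and match powers of x.
Initial conditions: a_0 = -1, a_1 = 1.
Setting the coefficient of each power of x to zero and solving order by order (substituting the coefficients already found):
  x^0: 2 a_2 - 3 a_0 = 0  ->  2 a_2 = 3 a_0 = -3  ->  a_2 = -3/2
  x^1: 6 a_3 - a_1 = 0  ->  6 a_3 = a_1 = 1  ->  a_3 = 1/6
  x^2: 12 a_4 + a_2 = 0  ->  12 a_4 = -a_2 = 3/2  ->  a_4 = 1/8
  x^3: 20 a_5 + 3 a_3 = 0  ->  20 a_5 = -3 a_3 = -1/2  ->  a_5 = -1/40
Truncated series: y(x) = -1 + x - (3/2) x^2 + (1/6) x^3 + (1/8) x^4 - (1/40) x^5 + O(x^6).

a_0 = -1; a_1 = 1; a_2 = -3/2; a_3 = 1/6; a_4 = 1/8; a_5 = -1/40


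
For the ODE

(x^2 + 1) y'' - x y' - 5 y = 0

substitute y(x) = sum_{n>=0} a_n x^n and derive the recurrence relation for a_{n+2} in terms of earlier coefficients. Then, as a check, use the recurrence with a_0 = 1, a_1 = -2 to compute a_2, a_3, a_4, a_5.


Substitute y = sum_n a_n x^n.
(1 + 1 x^2) y'' contributes (n+2)(n+1) a_{n+2} + n(n-1) a_n at x^n.
-x y'(x) contributes -n a_n at x^n.
-5 y(x) contributes -5 a_n at x^n.
Matching x^n: (n+2)(n+1) a_{n+2} + (n(n-1) - n - 5) a_n = 0.
Thus a_{n+2} = (-n(n-1) + n + 5) / ((n+1)(n+2)) * a_n.

Check with a_0 = 1, a_1 = -2 (apply the recurrence for n = 0, 1, 2, 3): a_0 = 1, a_1 = -2, a_2 = 5/2, a_3 = -2, a_4 = 25/24, a_5 = -1/5.

a_(n+2) = (-n(n-1) + n + 5) / ((n+1)(n+2)) * a_n; check: a_0 = 1, a_1 = -2, a_2 = 5/2, a_3 = -2, a_4 = 25/24, a_5 = -1/5


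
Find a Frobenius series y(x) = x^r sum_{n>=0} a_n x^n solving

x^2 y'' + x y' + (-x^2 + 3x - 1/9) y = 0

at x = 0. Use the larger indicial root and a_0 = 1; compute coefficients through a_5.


Write in Frobenius form y'' + (p(x)/x) y' + (q(x)/x^2) y = 0:
  p(x) = 1,  q(x) = -x^2 + 3x - 1/9.
Indicial equation: r(r-1) + (1) r + (-1/9) = 0 -> roots r_1 = 1/3, r_2 = -1/3.
Take r = r_1 = 1/3. Let y(x) = x^r sum_{n>=0} a_n x^n with a_0 = 1.
Substitute y = x^r sum a_n x^n and match x^{r+n}. The recurrence is
  D(n) a_n + 3 a_{n-1} - 1 a_{n-2} = 0,  where D(n) = (r+n)(r+n-1) + (1)(r+n) + (-1/9).
  a_n = [-3 a_{n-1} + 1 a_{n-2}] / D(n).
Since the indicial polynomial factors as (r - r_1)(r - r_2), D(n) = (r_1 + n - r_1)(r_1 + n - r_2) = n(n + 2/3).
Evaluating step by step (a_0 = 1):
  n = 1: D(1) = 1(1 + 2/3) = 5/3; numerator = -3(1) = -3; a_1 = (-3)/(5/3) = -9/5
  n = 2: D(2) = 2(2 + 2/3) = 16/3; numerator = -3(-9/5) + 1(1) = 32/5; a_2 = (32/5)/(16/3) = 6/5
  n = 3: D(3) = 3(3 + 2/3) = 11; numerator = -3(6/5) + 1(-9/5) = -27/5; a_3 = (-27/5)/(11) = -27/55
  n = 4: D(4) = 4(4 + 2/3) = 56/3; numerator = -3(-27/55) + 1(6/5) = 147/55; a_4 = (147/55)/(56/3) = 63/440
  n = 5: D(5) = 5(5 + 2/3) = 85/3; numerator = -3(63/440) + 1(-27/55) = -81/88; a_5 = (-81/88)/(85/3) = -243/7480

r = 1/3; a_0 = 1; a_1 = -9/5; a_2 = 6/5; a_3 = -27/55; a_4 = 63/440; a_5 = -243/7480


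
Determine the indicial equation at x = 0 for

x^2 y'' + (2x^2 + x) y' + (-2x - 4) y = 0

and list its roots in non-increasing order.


Divide by x^2 to reach normal form y'' + P_1(x) y' + P_2(x) y = 0 with P_1(x) = 2 + 1/x and P_2(x) = -2/x - 4/x^2.
x = 0 is a singular point because the y'-coefficient 2 + 1/x has a pole at x = 0 and the y-coefficient -2/x - 4/x^2 has a pole at x = 0.
It is a regular singular point because x P_1(x) = p(x) = 2x + 1 and x^2 P_2(x) = q(x) = -2x - 4 are polynomials, hence analytic at x = 0.
p(0) = 1,  q(0) = -4.
Indicial equation: r(r-1) + p(0) r + q(0) = 0, i.e. r^2 + (p(0) - 1) r + q(0) = 0, i.e. r^2 - 4 = 0.
Discriminant: (0)^2 - 4(-4) = 16, so r = (0 ± 4)/2.
Solving: r_1 = 2, r_2 = -2.

indicial: r^2 - 4 = 0; roots r_1 = 2, r_2 = -2


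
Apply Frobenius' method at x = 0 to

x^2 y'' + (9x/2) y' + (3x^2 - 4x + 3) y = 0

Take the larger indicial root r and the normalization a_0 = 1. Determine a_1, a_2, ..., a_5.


Write in Frobenius form y'' + (p(x)/x) y' + (q(x)/x^2) y = 0:
  p(x) = 9/2,  q(x) = 3x^2 - 4x + 3.
Indicial equation: r(r-1) + (9/2) r + (3) = 0 -> roots r_1 = -3/2, r_2 = -2.
Take r = r_1 = -3/2. Let y(x) = x^r sum_{n>=0} a_n x^n with a_0 = 1.
Substitute y = x^r sum a_n x^n and match x^{r+n}. The recurrence is
  D(n) a_n - 4 a_{n-1} + 3 a_{n-2} = 0,  where D(n) = (r+n)(r+n-1) + (9/2)(r+n) + (3).
  a_n = [4 a_{n-1} - 3 a_{n-2}] / D(n).
Since the indicial polynomial factors as (r - r_1)(r - r_2), D(n) = (r_1 + n - r_1)(r_1 + n - r_2) = n(n + 1/2).
Evaluating step by step (a_0 = 1):
  n = 1: D(1) = 1(1 + 1/2) = 3/2; numerator = 4(1) = 4; a_1 = (4)/(3/2) = 8/3
  n = 2: D(2) = 2(2 + 1/2) = 5; numerator = 4(8/3) - 3(1) = 23/3; a_2 = (23/3)/(5) = 23/15
  n = 3: D(3) = 3(3 + 1/2) = 21/2; numerator = 4(23/15) - 3(8/3) = -28/15; a_3 = (-28/15)/(21/2) = -8/45
  n = 4: D(4) = 4(4 + 1/2) = 18; numerator = 4(-8/45) - 3(23/15) = -239/45; a_4 = (-239/45)/(18) = -239/810
  n = 5: D(5) = 5(5 + 1/2) = 55/2; numerator = 4(-239/810) - 3(-8/45) = -262/405; a_5 = (-262/405)/(55/2) = -524/22275

r = -3/2; a_0 = 1; a_1 = 8/3; a_2 = 23/15; a_3 = -8/45; a_4 = -239/810; a_5 = -524/22275


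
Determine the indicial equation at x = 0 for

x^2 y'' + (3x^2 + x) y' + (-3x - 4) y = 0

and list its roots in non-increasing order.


Divide by x^2 to reach normal form y'' + P_1(x) y' + P_2(x) y = 0 with P_1(x) = 3 + 1/x and P_2(x) = -3/x - 4/x^2.
x = 0 is a singular point because the y'-coefficient 3 + 1/x has a pole at x = 0 and the y-coefficient -3/x - 4/x^2 has a pole at x = 0.
It is a regular singular point because x P_1(x) = p(x) = 3x + 1 and x^2 P_2(x) = q(x) = -3x - 4 are polynomials, hence analytic at x = 0.
p(0) = 1,  q(0) = -4.
Indicial equation: r(r-1) + p(0) r + q(0) = 0, i.e. r^2 + (p(0) - 1) r + q(0) = 0, i.e. r^2 - 4 = 0.
Discriminant: (0)^2 - 4(-4) = 16, so r = (0 ± 4)/2.
Solving: r_1 = 2, r_2 = -2.

indicial: r^2 - 4 = 0; roots r_1 = 2, r_2 = -2


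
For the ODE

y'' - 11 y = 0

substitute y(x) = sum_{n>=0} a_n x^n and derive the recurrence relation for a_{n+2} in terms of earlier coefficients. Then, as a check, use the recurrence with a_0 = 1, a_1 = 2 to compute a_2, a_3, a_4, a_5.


Substitute y = sum_n a_n x^n into y'' + (const) y = 0.
y''(x) = sum_{n>=0} (n+2)(n+1) a_{n+2} x^n.
The ODE becomes sum_n [(n+2)(n+1) a_{n+2} - 11 a_n] x^n = 0.
Setting each coefficient to zero gives the recurrence:
  (n+2)(n+1) a_{n+2} - 11 a_n = 0,
  a_{n+2} = 11 / ((n+1)(n+2)) a_n.

Check with a_0 = 1, a_1 = 2 (apply the recurrence for n = 0, 1, 2, 3): a_0 = 1, a_1 = 2, a_2 = 11/2, a_3 = 11/3, a_4 = 121/24, a_5 = 121/60.

a_{n+2} = 11/((n+1)(n+2)) * a_n; check: a_0 = 1, a_1 = 2, a_2 = 11/2, a_3 = 11/3, a_4 = 121/24, a_5 = 121/60


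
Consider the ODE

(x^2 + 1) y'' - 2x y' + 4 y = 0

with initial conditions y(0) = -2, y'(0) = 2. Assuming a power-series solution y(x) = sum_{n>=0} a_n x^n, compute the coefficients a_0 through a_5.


Ansatz: y(x) = sum_{n>=0} a_n x^n, so y'(x) = sum_{n>=1} n a_n x^(n-1) and y''(x) = sum_{n>=2} n(n-1) a_n x^(n-2).
Substitute into P(x) y'' + Q(x) y' + R(x) y = 0 with P(x) = x^2 + 1, Q(x) = -2x, R(x) = 4, and match powers of x.
Initial conditions: a_0 = -2, a_1 = 2.
Setting the coefficient of each power of x to zero and solving order by order (substituting the coefficients already found):
  x^0: 2 a_2 + 4 a_0 = 0  ->  2 a_2 = -4 a_0 = 8  ->  a_2 = 4
  x^1: 6 a_3 + 2 a_1 = 0  ->  6 a_3 = -2 a_1 = -4  ->  a_3 = -2/3
  x^2: 12 a_4 + 2 a_2 = 0  ->  12 a_4 = -2 a_2 = -8  ->  a_4 = -2/3
  x^3: 20 a_5 + 4 a_3 = 0  ->  20 a_5 = -4 a_3 = 8/3  ->  a_5 = 2/15
Truncated series: y(x) = -2 + 2 x + 4 x^2 - (2/3) x^3 - (2/3) x^4 + (2/15) x^5 + O(x^6).

a_0 = -2; a_1 = 2; a_2 = 4; a_3 = -2/3; a_4 = -2/3; a_5 = 2/15


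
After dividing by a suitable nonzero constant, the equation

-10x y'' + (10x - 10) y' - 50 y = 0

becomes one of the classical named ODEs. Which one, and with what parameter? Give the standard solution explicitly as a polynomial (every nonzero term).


All three coefficients share the factor -10; dividing through by -10 gives  x y'' + (1 - x) y' + 5 y = 0.
This matches the Laguerre equation x y'' + (1 - x) y' + n y = 0 with n = 5; the polynomial solution is L_5(x).
With y = sum_k a_k x^k, matching x^k gives (k+1)k a_{k+1} + (k+1) a_{k+1} - k a_k + n a_k = 0, i.e. (k+1)^2 a_{k+1} = (k - n) a_k = (k - 5) a_k. The right side vanishes at k = 5, so the series terminates at degree 5.
Standard normalization L_n(0) = 1 gives a_0 = 1. Work upward with a_{k+1} = (k - 5) a_k / (k+1)^2:
  a_1 = (0 - 5)(1) / 1^2 = -5/1 = -5
  a_2 = (1 - 5)(-5) / 2^2 = 20/4 = 5
  a_3 = (2 - 5)(5) / 3^2 = -15/9 = -5/3
  a_4 = (3 - 5)(-5/3) / 4^2 = (10/3)/16 = 5/24
  a_5 = (4 - 5)(5/24) / 5^2 = (-5/24)/25 = -1/120
Hence L_5(x) = -x^5/120 + 5 x^4/24 - 5 x^3/3 + 5 x^2 - 5 x + 1.

L_5(x); series = -x^5/120 + 5 x^4/24 - 5 x^3/3 + 5 x^2 - 5 x + 1


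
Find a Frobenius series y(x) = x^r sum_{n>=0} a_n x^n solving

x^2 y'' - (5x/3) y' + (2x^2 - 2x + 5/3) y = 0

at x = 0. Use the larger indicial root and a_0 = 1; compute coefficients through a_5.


Write in Frobenius form y'' + (p(x)/x) y' + (q(x)/x^2) y = 0:
  p(x) = -5/3,  q(x) = 2x^2 - 2x + 5/3.
Indicial equation: r(r-1) + (-5/3) r + (5/3) = 0 -> roots r_1 = 5/3, r_2 = 1.
Take r = r_1 = 5/3. Let y(x) = x^r sum_{n>=0} a_n x^n with a_0 = 1.
Substitute y = x^r sum a_n x^n and match x^{r+n}. The recurrence is
  D(n) a_n - 2 a_{n-1} + 2 a_{n-2} = 0,  where D(n) = (r+n)(r+n-1) + (-5/3)(r+n) + (5/3).
  a_n = [2 a_{n-1} - 2 a_{n-2}] / D(n).
Since the indicial polynomial factors as (r - r_1)(r - r_2), D(n) = (r_1 + n - r_1)(r_1 + n - r_2) = n(n + 2/3).
Evaluating step by step (a_0 = 1):
  n = 1: D(1) = 1(1 + 2/3) = 5/3; numerator = 2(1) = 2; a_1 = (2)/(5/3) = 6/5
  n = 2: D(2) = 2(2 + 2/3) = 16/3; numerator = 2(6/5) - 2(1) = 2/5; a_2 = (2/5)/(16/3) = 3/40
  n = 3: D(3) = 3(3 + 2/3) = 11; numerator = 2(3/40) - 2(6/5) = -9/4; a_3 = (-9/4)/(11) = -9/44
  n = 4: D(4) = 4(4 + 2/3) = 56/3; numerator = 2(-9/44) - 2(3/40) = -123/220; a_4 = (-123/220)/(56/3) = -369/12320
  n = 5: D(5) = 5(5 + 2/3) = 85/3; numerator = 2(-369/12320) - 2(-9/44) = 2151/6160; a_5 = (2151/6160)/(85/3) = 6453/523600

r = 5/3; a_0 = 1; a_1 = 6/5; a_2 = 3/40; a_3 = -9/44; a_4 = -369/12320; a_5 = 6453/523600


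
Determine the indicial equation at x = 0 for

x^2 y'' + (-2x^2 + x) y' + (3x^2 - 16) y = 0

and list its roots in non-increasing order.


Divide by x^2 to reach normal form y'' + P_1(x) y' + P_2(x) y = 0 with P_1(x) = -2 + 1/x and P_2(x) = 3 - 16/x^2.
x = 0 is a singular point because the y'-coefficient -2 + 1/x has a pole at x = 0 and the y-coefficient 3 - 16/x^2 has a pole at x = 0.
It is a regular singular point because x P_1(x) = p(x) = 1 - 2x and x^2 P_2(x) = q(x) = 3x^2 - 16 are polynomials, hence analytic at x = 0.
p(0) = 1,  q(0) = -16.
Indicial equation: r(r-1) + p(0) r + q(0) = 0, i.e. r^2 + (p(0) - 1) r + q(0) = 0, i.e. r^2 - 16 = 0.
Discriminant: (0)^2 - 4(-16) = 64, so r = (0 ± 8)/2.
Solving: r_1 = 4, r_2 = -4.

indicial: r^2 - 16 = 0; roots r_1 = 4, r_2 = -4


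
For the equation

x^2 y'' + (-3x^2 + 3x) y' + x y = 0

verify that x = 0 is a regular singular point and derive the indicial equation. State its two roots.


Divide by x^2 to reach normal form y'' + P_1(x) y' + P_2(x) y = 0 with P_1(x) = -3 + 3/x and P_2(x) = 1/x.
x = 0 is a singular point because the y'-coefficient -3 + 3/x has a pole at x = 0 and the y-coefficient 1/x has a pole at x = 0.
It is a regular singular point because x P_1(x) = p(x) = 3 - 3x and x^2 P_2(x) = q(x) = x are polynomials, hence analytic at x = 0.
p(0) = 3,  q(0) = 0.
Indicial equation: r(r-1) + p(0) r + q(0) = 0, i.e. r^2 + (p(0) - 1) r + q(0) = 0, i.e. r^2 + 2 r = 0.
Discriminant: (2)^2 - 4(0) = 4, so r = (-2 ± 2)/2.
Solving: r_1 = 0, r_2 = -2.

indicial: r^2 + 2 r = 0; roots r_1 = 0, r_2 = -2


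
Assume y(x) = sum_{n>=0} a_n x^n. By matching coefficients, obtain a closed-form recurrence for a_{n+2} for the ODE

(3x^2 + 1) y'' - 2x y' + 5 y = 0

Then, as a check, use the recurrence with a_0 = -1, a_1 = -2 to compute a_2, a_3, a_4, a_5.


Substitute y = sum_n a_n x^n.
(1 + 3 x^2) y'' contributes (n+2)(n+1) a_{n+2} + 3 n(n-1) a_n at x^n.
-2 x y'(x) contributes -2 n a_n at x^n.
5 y(x) contributes 5 a_n at x^n.
Matching x^n: (n+2)(n+1) a_{n+2} + (3 n(n-1) - 2 n + 5) a_n = 0.
Thus a_{n+2} = (-3 n(n-1) + 2 n - 5) / ((n+1)(n+2)) * a_n.

Check with a_0 = -1, a_1 = -2 (apply the recurrence for n = 0, 1, 2, 3): a_0 = -1, a_1 = -2, a_2 = 5/2, a_3 = 1, a_4 = -35/24, a_5 = -17/20.

a_(n+2) = (-3 n(n-1) + 2 n - 5) / ((n+1)(n+2)) * a_n; check: a_0 = -1, a_1 = -2, a_2 = 5/2, a_3 = 1, a_4 = -35/24, a_5 = -17/20


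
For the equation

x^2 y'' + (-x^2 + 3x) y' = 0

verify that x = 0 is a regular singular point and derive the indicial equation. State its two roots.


Divide by x^2 to reach normal form y'' + P_1(x) y' + P_2(x) y = 0 with P_1(x) = -1 + 3/x and P_2(x) = 0.
x = 0 is a singular point because the y'-coefficient -1 + 3/x has a pole at x = 0.
It is a regular singular point because x P_1(x) = p(x) = 3 - x and x^2 P_2(x) = q(x) = 0 are polynomials, hence analytic at x = 0.
p(0) = 3,  q(0) = 0.
Indicial equation: r(r-1) + p(0) r + q(0) = 0, i.e. r^2 + (p(0) - 1) r + q(0) = 0, i.e. r^2 + 2 r = 0.
Discriminant: (2)^2 - 4(0) = 4, so r = (-2 ± 2)/2.
Solving: r_1 = 0, r_2 = -2.

indicial: r^2 + 2 r = 0; roots r_1 = 0, r_2 = -2


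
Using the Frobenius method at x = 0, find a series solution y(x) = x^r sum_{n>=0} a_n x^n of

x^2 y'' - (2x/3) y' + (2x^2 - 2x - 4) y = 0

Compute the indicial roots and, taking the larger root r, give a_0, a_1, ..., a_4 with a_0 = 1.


Write in Frobenius form y'' + (p(x)/x) y' + (q(x)/x^2) y = 0:
  p(x) = -2/3,  q(x) = 2x^2 - 2x - 4.
Indicial equation: r(r-1) + (-2/3) r + (-4) = 0 -> roots r_1 = 3, r_2 = -4/3.
Take r = r_1 = 3. Let y(x) = x^r sum_{n>=0} a_n x^n with a_0 = 1.
Substitute y = x^r sum a_n x^n and match x^{r+n}. The recurrence is
  D(n) a_n - 2 a_{n-1} + 2 a_{n-2} = 0,  where D(n) = (r+n)(r+n-1) + (-2/3)(r+n) + (-4).
  a_n = [2 a_{n-1} - 2 a_{n-2}] / D(n).
Since the indicial polynomial factors as (r - r_1)(r - r_2), D(n) = (r_1 + n - r_1)(r_1 + n - r_2) = n(n + 13/3).
Evaluating step by step (a_0 = 1):
  n = 1: D(1) = 1(1 + 13/3) = 16/3; numerator = 2(1) = 2; a_1 = (2)/(16/3) = 3/8
  n = 2: D(2) = 2(2 + 13/3) = 38/3; numerator = 2(3/8) - 2(1) = -5/4; a_2 = (-5/4)/(38/3) = -15/152
  n = 3: D(3) = 3(3 + 13/3) = 22; numerator = 2(-15/152) - 2(3/8) = -18/19; a_3 = (-18/19)/(22) = -9/209
  n = 4: D(4) = 4(4 + 13/3) = 100/3; numerator = 2(-9/209) - 2(-15/152) = 93/836; a_4 = (93/836)/(100/3) = 279/83600

r = 3; a_0 = 1; a_1 = 3/8; a_2 = -15/152; a_3 = -9/209; a_4 = 279/83600


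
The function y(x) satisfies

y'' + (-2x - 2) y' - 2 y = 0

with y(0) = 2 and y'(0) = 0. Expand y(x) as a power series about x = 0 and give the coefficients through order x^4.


Ansatz: y(x) = sum_{n>=0} a_n x^n, so y'(x) = sum_{n>=1} n a_n x^(n-1) and y''(x) = sum_{n>=2} n(n-1) a_n x^(n-2).
Substitute into P(x) y'' + Q(x) y' + R(x) y = 0 with P(x) = 1, Q(x) = -2x - 2, R(x) = -2, and match powers of x.
Initial conditions: a_0 = 2, a_1 = 0.
Setting the coefficient of each power of x to zero and solving order by order (substituting the coefficients already found):
  x^0: 2 a_2 - 2 a_1 - 2 a_0 = 0  ->  2 a_2 = 2 a_1 + 2 a_0 = 4  ->  a_2 = 2
  x^1: 6 a_3 - 4 a_2 - 4 a_1 = 0  ->  6 a_3 = 4 a_2 + 4 a_1 = 8  ->  a_3 = 4/3
  x^2: 12 a_4 - 6 a_3 - 6 a_2 = 0  ->  12 a_4 = 6 a_3 + 6 a_2 = 20  ->  a_4 = 5/3
Truncated series: y(x) = 2 + 2 x^2 + (4/3) x^3 + (5/3) x^4 + O(x^5).

a_0 = 2; a_1 = 0; a_2 = 2; a_3 = 4/3; a_4 = 5/3


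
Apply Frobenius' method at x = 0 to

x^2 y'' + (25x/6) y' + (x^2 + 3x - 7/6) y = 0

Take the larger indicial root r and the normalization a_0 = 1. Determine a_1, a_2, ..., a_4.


Write in Frobenius form y'' + (p(x)/x) y' + (q(x)/x^2) y = 0:
  p(x) = 25/6,  q(x) = x^2 + 3x - 7/6.
Indicial equation: r(r-1) + (25/6) r + (-7/6) = 0 -> roots r_1 = 1/3, r_2 = -7/2.
Take r = r_1 = 1/3. Let y(x) = x^r sum_{n>=0} a_n x^n with a_0 = 1.
Substitute y = x^r sum a_n x^n and match x^{r+n}. The recurrence is
  D(n) a_n + 3 a_{n-1} + 1 a_{n-2} = 0,  where D(n) = (r+n)(r+n-1) + (25/6)(r+n) + (-7/6).
  a_n = [-3 a_{n-1} - 1 a_{n-2}] / D(n).
Since the indicial polynomial factors as (r - r_1)(r - r_2), D(n) = (r_1 + n - r_1)(r_1 + n - r_2) = n(n + 23/6).
Evaluating step by step (a_0 = 1):
  n = 1: D(1) = 1(1 + 23/6) = 29/6; numerator = -3(1) = -3; a_1 = (-3)/(29/6) = -18/29
  n = 2: D(2) = 2(2 + 23/6) = 35/3; numerator = -3(-18/29) - 1(1) = 25/29; a_2 = (25/29)/(35/3) = 15/203
  n = 3: D(3) = 3(3 + 23/6) = 41/2; numerator = -3(15/203) - 1(-18/29) = 81/203; a_3 = (81/203)/(41/2) = 162/8323
  n = 4: D(4) = 4(4 + 23/6) = 94/3; numerator = -3(162/8323) - 1(15/203) = -1101/8323; a_4 = (-1101/8323)/(94/3) = -3303/782362

r = 1/3; a_0 = 1; a_1 = -18/29; a_2 = 15/203; a_3 = 162/8323; a_4 = -3303/782362


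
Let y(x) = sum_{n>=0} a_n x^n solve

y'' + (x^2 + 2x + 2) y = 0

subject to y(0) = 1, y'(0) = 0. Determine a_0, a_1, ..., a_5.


Ansatz: y(x) = sum_{n>=0} a_n x^n, so y'(x) = sum_{n>=1} n a_n x^(n-1) and y''(x) = sum_{n>=2} n(n-1) a_n x^(n-2).
Substitute into P(x) y'' + Q(x) y' + R(x) y = 0 with P(x) = 1, Q(x) = 0, R(x) = x^2 + 2x + 2, and match powers of x.
Initial conditions: a_0 = 1, a_1 = 0.
Setting the coefficient of each power of x to zero and solving order by order (substituting the coefficients already found):
  x^0: 2 a_2 + 2 a_0 = 0  ->  2 a_2 = -2 a_0 = -2  ->  a_2 = -1
  x^1: 6 a_3 + 2 a_1 + 2 a_0 = 0  ->  6 a_3 = -2 a_1 - 2 a_0 = -2  ->  a_3 = -1/3
  x^2: 12 a_4 + 2 a_2 + 2 a_1 + a_0 = 0  ->  12 a_4 = -2 a_2 - 2 a_1 - a_0 = 1  ->  a_4 = 1/12
  x^3: 20 a_5 + 2 a_3 + 2 a_2 + a_1 = 0  ->  20 a_5 = -2 a_3 - 2 a_2 - a_1 = 8/3  ->  a_5 = 2/15
Truncated series: y(x) = 1 - x^2 - (1/3) x^3 + (1/12) x^4 + (2/15) x^5 + O(x^6).

a_0 = 1; a_1 = 0; a_2 = -1; a_3 = -1/3; a_4 = 1/12; a_5 = 2/15


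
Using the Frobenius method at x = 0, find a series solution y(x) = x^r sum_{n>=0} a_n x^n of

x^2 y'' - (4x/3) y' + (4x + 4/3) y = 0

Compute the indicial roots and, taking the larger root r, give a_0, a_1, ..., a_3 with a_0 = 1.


Write in Frobenius form y'' + (p(x)/x) y' + (q(x)/x^2) y = 0:
  p(x) = -4/3,  q(x) = 4x + 4/3.
Indicial equation: r(r-1) + (-4/3) r + (4/3) = 0 -> roots r_1 = 4/3, r_2 = 1.
Take r = r_1 = 4/3. Let y(x) = x^r sum_{n>=0} a_n x^n with a_0 = 1.
Substitute y = x^r sum a_n x^n and match x^{r+n}. The recurrence is
  D(n) a_n + 4 a_{n-1} = 0,  where D(n) = (r+n)(r+n-1) + (-4/3)(r+n) + (4/3).
  a_n = -4 / D(n) * a_{n-1}.
Since the indicial polynomial factors as (r - r_1)(r - r_2), D(n) = (r_1 + n - r_1)(r_1 + n - r_2) = n(n + 1/3).
Evaluating step by step (a_0 = 1):
  n = 1: D(1) = 1(1 + 1/3) = 4/3; numerator = -4(1) = -4; a_1 = (-4)/(4/3) = -3
  n = 2: D(2) = 2(2 + 1/3) = 14/3; numerator = -4(-3) = 12; a_2 = (12)/(14/3) = 18/7
  n = 3: D(3) = 3(3 + 1/3) = 10; numerator = -4(18/7) = -72/7; a_3 = (-72/7)/(10) = -36/35

r = 4/3; a_0 = 1; a_1 = -3; a_2 = 18/7; a_3 = -36/35


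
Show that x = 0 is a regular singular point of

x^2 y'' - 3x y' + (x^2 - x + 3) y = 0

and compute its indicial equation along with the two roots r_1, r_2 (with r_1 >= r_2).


Divide by x^2 to reach normal form y'' + P_1(x) y' + P_2(x) y = 0 with P_1(x) = -3/x and P_2(x) = 1 - 1/x + 3/x^2.
x = 0 is a singular point because the y'-coefficient -3/x has a pole at x = 0 and the y-coefficient 1 - 1/x + 3/x^2 has a pole at x = 0.
It is a regular singular point because x P_1(x) = p(x) = -3 and x^2 P_2(x) = q(x) = x^2 - x + 3 are polynomials, hence analytic at x = 0.
p(0) = -3,  q(0) = 3.
Indicial equation: r(r-1) + p(0) r + q(0) = 0, i.e. r^2 + (p(0) - 1) r + q(0) = 0, i.e. r^2 - 4 r + 3 = 0.
Discriminant: (-4)^2 - 4(3) = 4, so r = (4 ± 2)/2.
Solving: r_1 = 3, r_2 = 1.

indicial: r^2 - 4 r + 3 = 0; roots r_1 = 3, r_2 = 1


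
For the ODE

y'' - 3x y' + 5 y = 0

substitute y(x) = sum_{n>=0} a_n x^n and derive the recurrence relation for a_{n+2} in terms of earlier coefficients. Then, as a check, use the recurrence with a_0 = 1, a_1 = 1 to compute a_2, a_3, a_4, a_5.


Substitute y = sum_n a_n x^n.
y''(x) has coefficient (n+2)(n+1) a_{n+2} at x^n;
-3 x y'(x) has coefficient -3 n a_n at x^n (shift);
5 y(x) has coefficient 5 a_n at x^n.
Matching x^n: (n+2)(n+1) a_{n+2} + (-3n + 5) a_n = 0.
Thus a_{n+2} = (3n - 5) / ((n+1)(n+2)) * a_n.

Check with a_0 = 1, a_1 = 1 (apply the recurrence for n = 0, 1, 2, 3): a_0 = 1, a_1 = 1, a_2 = -5/2, a_3 = -1/3, a_4 = -5/24, a_5 = -1/15.

a_(n+2) = (3n - 5) / ((n+1)(n+2)) * a_n; check: a_0 = 1, a_1 = 1, a_2 = -5/2, a_3 = -1/3, a_4 = -5/24, a_5 = -1/15


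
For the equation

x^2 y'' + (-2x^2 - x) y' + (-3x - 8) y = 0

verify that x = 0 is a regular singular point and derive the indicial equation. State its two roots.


Divide by x^2 to reach normal form y'' + P_1(x) y' + P_2(x) y = 0 with P_1(x) = -2 - 1/x and P_2(x) = -3/x - 8/x^2.
x = 0 is a singular point because the y'-coefficient -2 - 1/x has a pole at x = 0 and the y-coefficient -3/x - 8/x^2 has a pole at x = 0.
It is a regular singular point because x P_1(x) = p(x) = -2x - 1 and x^2 P_2(x) = q(x) = -3x - 8 are polynomials, hence analytic at x = 0.
p(0) = -1,  q(0) = -8.
Indicial equation: r(r-1) + p(0) r + q(0) = 0, i.e. r^2 + (p(0) - 1) r + q(0) = 0, i.e. r^2 - 2 r - 8 = 0.
Discriminant: (-2)^2 - 4(-8) = 36, so r = (2 ± 6)/2.
Solving: r_1 = 4, r_2 = -2.

indicial: r^2 - 2 r - 8 = 0; roots r_1 = 4, r_2 = -2


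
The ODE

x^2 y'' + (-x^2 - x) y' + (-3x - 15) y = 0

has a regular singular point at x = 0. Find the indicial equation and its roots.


Divide by x^2 to reach normal form y'' + P_1(x) y' + P_2(x) y = 0 with P_1(x) = -1 - 1/x and P_2(x) = -3/x - 15/x^2.
x = 0 is a singular point because the y'-coefficient -1 - 1/x has a pole at x = 0 and the y-coefficient -3/x - 15/x^2 has a pole at x = 0.
It is a regular singular point because x P_1(x) = p(x) = -x - 1 and x^2 P_2(x) = q(x) = -3x - 15 are polynomials, hence analytic at x = 0.
p(0) = -1,  q(0) = -15.
Indicial equation: r(r-1) + p(0) r + q(0) = 0, i.e. r^2 + (p(0) - 1) r + q(0) = 0, i.e. r^2 - 2 r - 15 = 0.
Discriminant: (-2)^2 - 4(-15) = 64, so r = (2 ± 8)/2.
Solving: r_1 = 5, r_2 = -3.

indicial: r^2 - 2 r - 15 = 0; roots r_1 = 5, r_2 = -3


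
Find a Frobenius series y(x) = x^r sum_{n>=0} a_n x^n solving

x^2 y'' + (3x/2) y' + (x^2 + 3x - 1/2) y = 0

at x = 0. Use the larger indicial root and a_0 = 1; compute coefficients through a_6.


Write in Frobenius form y'' + (p(x)/x) y' + (q(x)/x^2) y = 0:
  p(x) = 3/2,  q(x) = x^2 + 3x - 1/2.
Indicial equation: r(r-1) + (3/2) r + (-1/2) = 0 -> roots r_1 = 1/2, r_2 = -1.
Take r = r_1 = 1/2. Let y(x) = x^r sum_{n>=0} a_n x^n with a_0 = 1.
Substitute y = x^r sum a_n x^n and match x^{r+n}. The recurrence is
  D(n) a_n + 3 a_{n-1} + 1 a_{n-2} = 0,  where D(n) = (r+n)(r+n-1) + (3/2)(r+n) + (-1/2).
  a_n = [-3 a_{n-1} - 1 a_{n-2}] / D(n).
Since the indicial polynomial factors as (r - r_1)(r - r_2), D(n) = (r_1 + n - r_1)(r_1 + n - r_2) = n(n + 3/2).
Evaluating step by step (a_0 = 1):
  n = 1: D(1) = 1(1 + 3/2) = 5/2; numerator = -3(1) = -3; a_1 = (-3)/(5/2) = -6/5
  n = 2: D(2) = 2(2 + 3/2) = 7; numerator = -3(-6/5) - 1(1) = 13/5; a_2 = (13/5)/(7) = 13/35
  n = 3: D(3) = 3(3 + 3/2) = 27/2; numerator = -3(13/35) - 1(-6/5) = 3/35; a_3 = (3/35)/(27/2) = 2/315
  n = 4: D(4) = 4(4 + 3/2) = 22; numerator = -3(2/315) - 1(13/35) = -41/105; a_4 = (-41/105)/(22) = -41/2310
  n = 5: D(5) = 5(5 + 3/2) = 65/2; numerator = -3(-41/2310) - 1(2/315) = 65/1386; a_5 = (65/1386)/(65/2) = 1/693
  n = 6: D(6) = 6(6 + 3/2) = 45; numerator = -3(1/693) - 1(-41/2310) = 31/2310; a_6 = (31/2310)/(45) = 31/103950

r = 1/2; a_0 = 1; a_1 = -6/5; a_2 = 13/35; a_3 = 2/315; a_4 = -41/2310; a_5 = 1/693; a_6 = 31/103950


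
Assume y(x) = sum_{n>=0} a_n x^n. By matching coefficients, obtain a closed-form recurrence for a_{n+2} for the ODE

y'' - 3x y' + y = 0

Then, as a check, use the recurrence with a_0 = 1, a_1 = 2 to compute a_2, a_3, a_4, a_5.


Substitute y = sum_n a_n x^n.
y''(x) has coefficient (n+2)(n+1) a_{n+2} at x^n;
-3 x y'(x) has coefficient -3 n a_n at x^n (shift);
y(x) has coefficient 1 a_n at x^n.
Matching x^n: (n+2)(n+1) a_{n+2} + (-3n + 1) a_n = 0.
Thus a_{n+2} = (3n - 1) / ((n+1)(n+2)) * a_n.

Check with a_0 = 1, a_1 = 2 (apply the recurrence for n = 0, 1, 2, 3): a_0 = 1, a_1 = 2, a_2 = -1/2, a_3 = 2/3, a_4 = -5/24, a_5 = 4/15.

a_(n+2) = (3n - 1) / ((n+1)(n+2)) * a_n; check: a_0 = 1, a_1 = 2, a_2 = -1/2, a_3 = 2/3, a_4 = -5/24, a_5 = 4/15


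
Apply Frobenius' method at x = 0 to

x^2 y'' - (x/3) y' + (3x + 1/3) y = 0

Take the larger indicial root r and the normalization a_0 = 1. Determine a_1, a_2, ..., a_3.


Write in Frobenius form y'' + (p(x)/x) y' + (q(x)/x^2) y = 0:
  p(x) = -1/3,  q(x) = 3x + 1/3.
Indicial equation: r(r-1) + (-1/3) r + (1/3) = 0 -> roots r_1 = 1, r_2 = 1/3.
Take r = r_1 = 1. Let y(x) = x^r sum_{n>=0} a_n x^n with a_0 = 1.
Substitute y = x^r sum a_n x^n and match x^{r+n}. The recurrence is
  D(n) a_n + 3 a_{n-1} = 0,  where D(n) = (r+n)(r+n-1) + (-1/3)(r+n) + (1/3).
  a_n = -3 / D(n) * a_{n-1}.
Since the indicial polynomial factors as (r - r_1)(r - r_2), D(n) = (r_1 + n - r_1)(r_1 + n - r_2) = n(n + 2/3).
Evaluating step by step (a_0 = 1):
  n = 1: D(1) = 1(1 + 2/3) = 5/3; numerator = -3(1) = -3; a_1 = (-3)/(5/3) = -9/5
  n = 2: D(2) = 2(2 + 2/3) = 16/3; numerator = -3(-9/5) = 27/5; a_2 = (27/5)/(16/3) = 81/80
  n = 3: D(3) = 3(3 + 2/3) = 11; numerator = -3(81/80) = -243/80; a_3 = (-243/80)/(11) = -243/880

r = 1; a_0 = 1; a_1 = -9/5; a_2 = 81/80; a_3 = -243/880


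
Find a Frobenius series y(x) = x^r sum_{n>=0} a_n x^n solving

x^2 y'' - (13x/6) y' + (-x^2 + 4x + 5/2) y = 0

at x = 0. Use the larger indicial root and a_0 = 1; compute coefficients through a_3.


Write in Frobenius form y'' + (p(x)/x) y' + (q(x)/x^2) y = 0:
  p(x) = -13/6,  q(x) = -x^2 + 4x + 5/2.
Indicial equation: r(r-1) + (-13/6) r + (5/2) = 0 -> roots r_1 = 5/3, r_2 = 3/2.
Take r = r_1 = 5/3. Let y(x) = x^r sum_{n>=0} a_n x^n with a_0 = 1.
Substitute y = x^r sum a_n x^n and match x^{r+n}. The recurrence is
  D(n) a_n + 4 a_{n-1} - 1 a_{n-2} = 0,  where D(n) = (r+n)(r+n-1) + (-13/6)(r+n) + (5/2).
  a_n = [-4 a_{n-1} + 1 a_{n-2}] / D(n).
Since the indicial polynomial factors as (r - r_1)(r - r_2), D(n) = (r_1 + n - r_1)(r_1 + n - r_2) = n(n + 1/6).
Evaluating step by step (a_0 = 1):
  n = 1: D(1) = 1(1 + 1/6) = 7/6; numerator = -4(1) = -4; a_1 = (-4)/(7/6) = -24/7
  n = 2: D(2) = 2(2 + 1/6) = 13/3; numerator = -4(-24/7) + 1(1) = 103/7; a_2 = (103/7)/(13/3) = 309/91
  n = 3: D(3) = 3(3 + 1/6) = 19/2; numerator = -4(309/91) + 1(-24/7) = -1548/91; a_3 = (-1548/91)/(19/2) = -3096/1729

r = 5/3; a_0 = 1; a_1 = -24/7; a_2 = 309/91; a_3 = -3096/1729


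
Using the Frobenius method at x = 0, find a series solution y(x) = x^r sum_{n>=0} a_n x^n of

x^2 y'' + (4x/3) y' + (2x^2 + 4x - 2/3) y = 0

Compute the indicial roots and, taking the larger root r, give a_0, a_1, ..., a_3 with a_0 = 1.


Write in Frobenius form y'' + (p(x)/x) y' + (q(x)/x^2) y = 0:
  p(x) = 4/3,  q(x) = 2x^2 + 4x - 2/3.
Indicial equation: r(r-1) + (4/3) r + (-2/3) = 0 -> roots r_1 = 2/3, r_2 = -1.
Take r = r_1 = 2/3. Let y(x) = x^r sum_{n>=0} a_n x^n with a_0 = 1.
Substitute y = x^r sum a_n x^n and match x^{r+n}. The recurrence is
  D(n) a_n + 4 a_{n-1} + 2 a_{n-2} = 0,  where D(n) = (r+n)(r+n-1) + (4/3)(r+n) + (-2/3).
  a_n = [-4 a_{n-1} - 2 a_{n-2}] / D(n).
Since the indicial polynomial factors as (r - r_1)(r - r_2), D(n) = (r_1 + n - r_1)(r_1 + n - r_2) = n(n + 5/3).
Evaluating step by step (a_0 = 1):
  n = 1: D(1) = 1(1 + 5/3) = 8/3; numerator = -4(1) = -4; a_1 = (-4)/(8/3) = -3/2
  n = 2: D(2) = 2(2 + 5/3) = 22/3; numerator = -4(-3/2) - 2(1) = 4; a_2 = (4)/(22/3) = 6/11
  n = 3: D(3) = 3(3 + 5/3) = 14; numerator = -4(6/11) - 2(-3/2) = 9/11; a_3 = (9/11)/(14) = 9/154

r = 2/3; a_0 = 1; a_1 = -3/2; a_2 = 6/11; a_3 = 9/154


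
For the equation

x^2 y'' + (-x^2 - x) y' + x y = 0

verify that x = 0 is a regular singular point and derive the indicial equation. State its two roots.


Divide by x^2 to reach normal form y'' + P_1(x) y' + P_2(x) y = 0 with P_1(x) = -1 - 1/x and P_2(x) = 1/x.
x = 0 is a singular point because the y'-coefficient -1 - 1/x has a pole at x = 0 and the y-coefficient 1/x has a pole at x = 0.
It is a regular singular point because x P_1(x) = p(x) = -x - 1 and x^2 P_2(x) = q(x) = x are polynomials, hence analytic at x = 0.
p(0) = -1,  q(0) = 0.
Indicial equation: r(r-1) + p(0) r + q(0) = 0, i.e. r^2 + (p(0) - 1) r + q(0) = 0, i.e. r^2 - 2 r = 0.
Discriminant: (-2)^2 - 4(0) = 4, so r = (2 ± 2)/2.
Solving: r_1 = 2, r_2 = 0.

indicial: r^2 - 2 r = 0; roots r_1 = 2, r_2 = 0
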